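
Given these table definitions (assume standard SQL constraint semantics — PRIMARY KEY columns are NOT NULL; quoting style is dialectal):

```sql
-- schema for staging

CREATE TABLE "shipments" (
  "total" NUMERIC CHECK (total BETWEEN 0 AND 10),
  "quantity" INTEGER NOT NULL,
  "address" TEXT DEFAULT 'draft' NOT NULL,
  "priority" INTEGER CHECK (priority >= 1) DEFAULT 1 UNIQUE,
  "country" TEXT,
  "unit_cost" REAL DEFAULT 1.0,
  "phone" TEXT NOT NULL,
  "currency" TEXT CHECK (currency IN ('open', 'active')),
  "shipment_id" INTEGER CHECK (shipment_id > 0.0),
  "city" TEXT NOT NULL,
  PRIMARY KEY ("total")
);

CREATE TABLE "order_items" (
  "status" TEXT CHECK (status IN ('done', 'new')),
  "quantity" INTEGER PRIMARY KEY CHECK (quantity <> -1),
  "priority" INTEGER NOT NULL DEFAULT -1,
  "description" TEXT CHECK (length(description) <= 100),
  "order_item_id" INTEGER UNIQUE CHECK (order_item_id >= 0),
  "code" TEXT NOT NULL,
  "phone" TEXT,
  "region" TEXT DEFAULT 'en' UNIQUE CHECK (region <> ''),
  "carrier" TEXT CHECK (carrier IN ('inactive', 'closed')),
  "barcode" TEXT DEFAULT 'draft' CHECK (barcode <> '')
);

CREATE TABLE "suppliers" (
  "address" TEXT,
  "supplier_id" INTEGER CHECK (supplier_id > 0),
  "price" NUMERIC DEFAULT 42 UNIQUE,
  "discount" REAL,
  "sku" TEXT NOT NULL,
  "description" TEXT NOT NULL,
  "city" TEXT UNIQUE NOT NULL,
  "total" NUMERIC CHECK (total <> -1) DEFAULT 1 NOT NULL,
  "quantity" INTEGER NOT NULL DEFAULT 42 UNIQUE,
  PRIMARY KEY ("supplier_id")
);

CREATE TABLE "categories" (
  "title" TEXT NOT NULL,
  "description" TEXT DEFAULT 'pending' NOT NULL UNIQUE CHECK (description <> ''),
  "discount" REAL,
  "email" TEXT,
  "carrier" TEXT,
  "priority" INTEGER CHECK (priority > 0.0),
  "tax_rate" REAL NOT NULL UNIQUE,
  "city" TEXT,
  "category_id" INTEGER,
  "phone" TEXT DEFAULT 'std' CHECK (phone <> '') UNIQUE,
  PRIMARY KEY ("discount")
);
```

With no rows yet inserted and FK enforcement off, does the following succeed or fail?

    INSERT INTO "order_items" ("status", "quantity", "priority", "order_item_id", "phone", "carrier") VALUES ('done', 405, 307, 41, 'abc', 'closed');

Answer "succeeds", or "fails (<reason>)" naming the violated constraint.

code is omitted from the column list and has no DEFAULT, so it would receive NULL.
But code is declared NOT NULL.

fails (NOT NULL on code)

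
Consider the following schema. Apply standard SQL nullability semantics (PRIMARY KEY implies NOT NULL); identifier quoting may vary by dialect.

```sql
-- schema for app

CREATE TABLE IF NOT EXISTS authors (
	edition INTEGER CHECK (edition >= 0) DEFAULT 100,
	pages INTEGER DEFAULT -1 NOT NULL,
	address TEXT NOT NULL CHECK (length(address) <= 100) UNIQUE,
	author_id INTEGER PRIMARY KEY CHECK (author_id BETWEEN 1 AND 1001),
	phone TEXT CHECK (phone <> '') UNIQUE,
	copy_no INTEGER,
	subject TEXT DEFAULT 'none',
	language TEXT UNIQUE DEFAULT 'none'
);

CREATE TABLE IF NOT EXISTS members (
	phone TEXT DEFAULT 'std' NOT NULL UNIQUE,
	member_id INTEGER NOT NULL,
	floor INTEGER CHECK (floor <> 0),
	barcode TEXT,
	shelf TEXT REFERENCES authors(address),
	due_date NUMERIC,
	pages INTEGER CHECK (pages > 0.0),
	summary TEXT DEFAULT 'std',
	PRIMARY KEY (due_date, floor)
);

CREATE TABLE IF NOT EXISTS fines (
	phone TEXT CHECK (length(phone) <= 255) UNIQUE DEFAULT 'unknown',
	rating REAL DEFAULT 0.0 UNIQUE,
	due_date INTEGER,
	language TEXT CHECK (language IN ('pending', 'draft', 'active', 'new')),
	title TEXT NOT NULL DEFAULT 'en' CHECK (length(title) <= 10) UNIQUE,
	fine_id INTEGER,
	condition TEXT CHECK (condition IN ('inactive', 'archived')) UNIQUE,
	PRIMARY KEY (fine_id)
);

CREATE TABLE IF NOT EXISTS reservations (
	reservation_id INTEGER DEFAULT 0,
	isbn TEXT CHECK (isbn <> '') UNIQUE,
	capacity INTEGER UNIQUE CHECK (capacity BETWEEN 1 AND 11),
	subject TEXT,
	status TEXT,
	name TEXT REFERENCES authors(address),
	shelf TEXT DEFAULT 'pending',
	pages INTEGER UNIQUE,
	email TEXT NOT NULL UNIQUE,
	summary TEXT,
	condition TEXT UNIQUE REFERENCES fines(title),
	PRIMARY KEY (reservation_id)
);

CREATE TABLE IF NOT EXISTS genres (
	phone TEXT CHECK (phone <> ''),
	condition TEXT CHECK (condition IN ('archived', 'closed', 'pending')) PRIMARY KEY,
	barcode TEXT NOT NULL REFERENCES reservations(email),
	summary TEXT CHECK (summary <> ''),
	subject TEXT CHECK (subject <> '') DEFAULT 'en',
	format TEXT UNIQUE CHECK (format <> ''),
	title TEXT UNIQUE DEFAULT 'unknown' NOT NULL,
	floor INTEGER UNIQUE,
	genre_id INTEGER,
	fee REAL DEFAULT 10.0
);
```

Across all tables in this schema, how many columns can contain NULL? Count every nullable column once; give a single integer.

30

authors: 5 nullable (edition, phone, copy_no, subject, language — PK (author_id) and explicit NOT NULL columns excluded).
members: 4 nullable (barcode, shelf, pages, summary — PK (due_date, floor) and explicit NOT NULL columns excluded).
fines: 5 nullable (phone, rating, due_date, language, condition — PK (fine_id) and explicit NOT NULL columns excluded).
reservations: 9 nullable (isbn, capacity, subject, status, name, shelf, pages, summary, condition — PK (reservation_id) and explicit NOT NULL columns excluded).
genres: 7 nullable (phone, summary, subject, format, floor, genre_id, fee — PK (condition) and explicit NOT NULL columns excluded).
Total: 5 + 4 + 5 + 9 + 7 = 30.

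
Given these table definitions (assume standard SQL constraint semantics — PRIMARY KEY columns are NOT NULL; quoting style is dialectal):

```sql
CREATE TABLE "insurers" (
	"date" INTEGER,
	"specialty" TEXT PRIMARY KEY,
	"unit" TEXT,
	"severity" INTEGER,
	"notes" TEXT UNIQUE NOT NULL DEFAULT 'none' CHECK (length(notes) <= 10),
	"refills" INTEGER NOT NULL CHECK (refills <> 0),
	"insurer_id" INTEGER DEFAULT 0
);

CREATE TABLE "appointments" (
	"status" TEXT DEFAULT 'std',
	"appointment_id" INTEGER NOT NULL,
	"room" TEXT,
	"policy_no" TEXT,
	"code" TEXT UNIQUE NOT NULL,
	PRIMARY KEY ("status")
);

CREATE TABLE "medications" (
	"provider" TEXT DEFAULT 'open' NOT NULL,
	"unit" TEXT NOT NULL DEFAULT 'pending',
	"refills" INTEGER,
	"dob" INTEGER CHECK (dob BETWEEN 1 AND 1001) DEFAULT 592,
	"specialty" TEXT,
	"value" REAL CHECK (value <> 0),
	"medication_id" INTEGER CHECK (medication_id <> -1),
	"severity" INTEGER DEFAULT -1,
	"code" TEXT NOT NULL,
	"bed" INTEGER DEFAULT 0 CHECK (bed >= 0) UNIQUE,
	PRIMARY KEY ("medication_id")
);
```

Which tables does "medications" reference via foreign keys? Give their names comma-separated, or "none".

No column in medications has a REFERENCES clause.

none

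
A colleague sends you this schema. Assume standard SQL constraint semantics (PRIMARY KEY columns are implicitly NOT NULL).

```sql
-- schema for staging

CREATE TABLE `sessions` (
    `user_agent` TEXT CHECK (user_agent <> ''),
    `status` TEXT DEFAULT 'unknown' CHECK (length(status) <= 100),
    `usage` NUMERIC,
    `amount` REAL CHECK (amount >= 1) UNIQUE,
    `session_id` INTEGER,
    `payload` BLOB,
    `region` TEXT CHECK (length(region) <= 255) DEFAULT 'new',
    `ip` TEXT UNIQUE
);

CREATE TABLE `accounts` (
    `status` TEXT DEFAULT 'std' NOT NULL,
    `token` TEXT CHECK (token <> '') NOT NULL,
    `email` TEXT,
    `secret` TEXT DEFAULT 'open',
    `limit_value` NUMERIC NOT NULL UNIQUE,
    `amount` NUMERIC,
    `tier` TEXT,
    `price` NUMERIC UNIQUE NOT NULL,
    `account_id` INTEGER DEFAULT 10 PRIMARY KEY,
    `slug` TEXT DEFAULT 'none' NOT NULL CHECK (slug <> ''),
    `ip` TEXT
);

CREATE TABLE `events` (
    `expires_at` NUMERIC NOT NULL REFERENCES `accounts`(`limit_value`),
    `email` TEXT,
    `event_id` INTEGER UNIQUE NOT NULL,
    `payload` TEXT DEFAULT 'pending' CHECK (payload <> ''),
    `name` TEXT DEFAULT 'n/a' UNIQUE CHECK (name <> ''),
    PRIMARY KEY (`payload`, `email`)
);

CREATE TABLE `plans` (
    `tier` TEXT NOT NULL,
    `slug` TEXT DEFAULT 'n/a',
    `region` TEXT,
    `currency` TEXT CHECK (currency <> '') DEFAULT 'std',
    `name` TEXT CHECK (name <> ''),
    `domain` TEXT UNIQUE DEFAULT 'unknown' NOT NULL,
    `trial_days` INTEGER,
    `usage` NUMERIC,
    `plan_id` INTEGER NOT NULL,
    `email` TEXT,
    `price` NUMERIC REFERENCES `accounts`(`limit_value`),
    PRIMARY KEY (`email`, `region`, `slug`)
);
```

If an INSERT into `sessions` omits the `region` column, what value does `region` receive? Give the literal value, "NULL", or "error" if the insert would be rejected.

'new'

region has an explicit DEFAULT 'new'.
When the column is omitted from an INSERT, that default is used.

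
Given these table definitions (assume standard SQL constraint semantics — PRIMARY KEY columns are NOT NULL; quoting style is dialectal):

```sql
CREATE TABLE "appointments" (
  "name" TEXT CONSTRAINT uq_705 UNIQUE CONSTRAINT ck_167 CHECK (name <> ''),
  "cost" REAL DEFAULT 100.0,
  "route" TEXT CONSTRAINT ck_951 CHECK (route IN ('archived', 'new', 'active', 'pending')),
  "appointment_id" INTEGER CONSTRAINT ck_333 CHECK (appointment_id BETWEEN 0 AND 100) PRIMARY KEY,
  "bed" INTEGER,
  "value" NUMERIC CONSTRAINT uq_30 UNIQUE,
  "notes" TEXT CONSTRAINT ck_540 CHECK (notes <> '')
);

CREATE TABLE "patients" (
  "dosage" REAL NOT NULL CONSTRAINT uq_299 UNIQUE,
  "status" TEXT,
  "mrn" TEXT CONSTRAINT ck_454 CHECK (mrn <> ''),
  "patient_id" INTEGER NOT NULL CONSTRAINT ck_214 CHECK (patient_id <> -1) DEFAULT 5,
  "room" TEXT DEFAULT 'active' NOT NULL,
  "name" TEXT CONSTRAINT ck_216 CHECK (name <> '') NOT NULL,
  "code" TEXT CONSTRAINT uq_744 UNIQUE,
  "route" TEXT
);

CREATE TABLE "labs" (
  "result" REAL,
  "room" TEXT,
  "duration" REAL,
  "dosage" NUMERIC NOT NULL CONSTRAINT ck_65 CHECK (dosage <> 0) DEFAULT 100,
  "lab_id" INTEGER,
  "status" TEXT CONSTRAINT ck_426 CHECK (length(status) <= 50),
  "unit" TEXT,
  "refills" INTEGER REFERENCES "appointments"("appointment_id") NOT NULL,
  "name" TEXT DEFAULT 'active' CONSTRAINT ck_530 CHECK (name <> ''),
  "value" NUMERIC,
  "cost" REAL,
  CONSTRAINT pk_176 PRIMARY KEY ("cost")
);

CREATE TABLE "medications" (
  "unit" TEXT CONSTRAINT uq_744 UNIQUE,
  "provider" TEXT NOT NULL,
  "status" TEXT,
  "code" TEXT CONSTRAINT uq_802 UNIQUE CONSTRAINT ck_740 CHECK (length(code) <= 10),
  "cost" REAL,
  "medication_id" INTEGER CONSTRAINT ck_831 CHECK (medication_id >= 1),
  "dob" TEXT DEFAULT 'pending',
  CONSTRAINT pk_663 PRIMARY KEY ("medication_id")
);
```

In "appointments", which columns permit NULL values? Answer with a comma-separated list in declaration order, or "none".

- name: CHECK does not forbid NULL (a CHECK constraint passes when its expression is NULL) → nullable.
- cost: DEFAULT only fills an omitted column; an explicit NULL is still allowed → nullable.
- route: CHECK does not forbid NULL (a CHECK constraint passes when its expression is NULL) → nullable.
- appointment_id: part of the PRIMARY KEY, which implies NOT NULL → not nullable.
- bed: no NOT NULL constraint applies → nullable.
- value: UNIQUE does not imply NOT NULL → nullable.
- notes: CHECK does not forbid NULL (a CHECK constraint passes when its expression is NULL) → nullable.

name, cost, route, bed, value, notes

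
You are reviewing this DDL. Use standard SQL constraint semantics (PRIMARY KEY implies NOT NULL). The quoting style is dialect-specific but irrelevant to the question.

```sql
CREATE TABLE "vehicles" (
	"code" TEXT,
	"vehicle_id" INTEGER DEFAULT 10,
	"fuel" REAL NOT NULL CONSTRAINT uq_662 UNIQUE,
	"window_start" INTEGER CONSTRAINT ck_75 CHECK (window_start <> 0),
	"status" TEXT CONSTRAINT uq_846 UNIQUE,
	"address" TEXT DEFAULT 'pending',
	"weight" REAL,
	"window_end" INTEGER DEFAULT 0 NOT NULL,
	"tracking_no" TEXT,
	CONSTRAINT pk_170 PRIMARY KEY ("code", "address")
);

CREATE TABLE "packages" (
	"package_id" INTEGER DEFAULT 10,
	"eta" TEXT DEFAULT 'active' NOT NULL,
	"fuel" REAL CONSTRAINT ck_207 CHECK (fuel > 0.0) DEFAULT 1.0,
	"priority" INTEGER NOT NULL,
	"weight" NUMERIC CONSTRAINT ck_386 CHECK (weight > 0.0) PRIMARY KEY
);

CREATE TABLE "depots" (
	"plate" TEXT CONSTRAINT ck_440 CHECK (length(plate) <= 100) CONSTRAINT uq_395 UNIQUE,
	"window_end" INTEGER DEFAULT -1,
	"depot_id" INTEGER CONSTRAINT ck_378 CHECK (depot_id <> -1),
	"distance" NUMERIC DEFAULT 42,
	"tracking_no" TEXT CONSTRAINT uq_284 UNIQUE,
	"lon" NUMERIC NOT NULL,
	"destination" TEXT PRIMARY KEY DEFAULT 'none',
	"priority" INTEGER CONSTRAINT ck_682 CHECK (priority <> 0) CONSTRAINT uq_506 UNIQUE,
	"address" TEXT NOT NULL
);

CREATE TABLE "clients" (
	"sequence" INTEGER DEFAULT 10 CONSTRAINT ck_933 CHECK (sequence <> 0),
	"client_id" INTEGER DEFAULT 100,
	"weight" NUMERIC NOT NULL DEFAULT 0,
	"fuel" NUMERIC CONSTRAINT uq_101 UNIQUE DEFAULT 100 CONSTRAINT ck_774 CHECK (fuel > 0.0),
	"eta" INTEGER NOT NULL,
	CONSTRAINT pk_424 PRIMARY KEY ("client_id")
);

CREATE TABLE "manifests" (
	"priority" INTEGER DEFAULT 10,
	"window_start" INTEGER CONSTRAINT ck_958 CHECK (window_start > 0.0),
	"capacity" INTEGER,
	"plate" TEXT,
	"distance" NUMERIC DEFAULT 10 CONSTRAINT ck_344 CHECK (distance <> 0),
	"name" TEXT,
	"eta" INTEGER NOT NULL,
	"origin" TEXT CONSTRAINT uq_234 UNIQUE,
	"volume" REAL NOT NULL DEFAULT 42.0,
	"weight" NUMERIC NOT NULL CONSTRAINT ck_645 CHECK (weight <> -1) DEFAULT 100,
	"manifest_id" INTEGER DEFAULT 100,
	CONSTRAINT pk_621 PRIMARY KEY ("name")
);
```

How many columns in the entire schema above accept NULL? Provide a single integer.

vehicles: 5 nullable (vehicle_id, window_start, status, weight, tracking_no — PK (code, address) and explicit NOT NULL columns excluded).
packages: 2 nullable (package_id, fuel — PK (weight) and explicit NOT NULL columns excluded).
depots: 6 nullable (plate, window_end, depot_id, distance, tracking_no, priority — PK (destination) and explicit NOT NULL columns excluded).
clients: 2 nullable (sequence, fuel — PK (client_id) and explicit NOT NULL columns excluded).
manifests: 7 nullable (priority, window_start, capacity, plate, distance, origin, manifest_id — PK (name) and explicit NOT NULL columns excluded).
Total: 5 + 2 + 6 + 2 + 7 = 22.

22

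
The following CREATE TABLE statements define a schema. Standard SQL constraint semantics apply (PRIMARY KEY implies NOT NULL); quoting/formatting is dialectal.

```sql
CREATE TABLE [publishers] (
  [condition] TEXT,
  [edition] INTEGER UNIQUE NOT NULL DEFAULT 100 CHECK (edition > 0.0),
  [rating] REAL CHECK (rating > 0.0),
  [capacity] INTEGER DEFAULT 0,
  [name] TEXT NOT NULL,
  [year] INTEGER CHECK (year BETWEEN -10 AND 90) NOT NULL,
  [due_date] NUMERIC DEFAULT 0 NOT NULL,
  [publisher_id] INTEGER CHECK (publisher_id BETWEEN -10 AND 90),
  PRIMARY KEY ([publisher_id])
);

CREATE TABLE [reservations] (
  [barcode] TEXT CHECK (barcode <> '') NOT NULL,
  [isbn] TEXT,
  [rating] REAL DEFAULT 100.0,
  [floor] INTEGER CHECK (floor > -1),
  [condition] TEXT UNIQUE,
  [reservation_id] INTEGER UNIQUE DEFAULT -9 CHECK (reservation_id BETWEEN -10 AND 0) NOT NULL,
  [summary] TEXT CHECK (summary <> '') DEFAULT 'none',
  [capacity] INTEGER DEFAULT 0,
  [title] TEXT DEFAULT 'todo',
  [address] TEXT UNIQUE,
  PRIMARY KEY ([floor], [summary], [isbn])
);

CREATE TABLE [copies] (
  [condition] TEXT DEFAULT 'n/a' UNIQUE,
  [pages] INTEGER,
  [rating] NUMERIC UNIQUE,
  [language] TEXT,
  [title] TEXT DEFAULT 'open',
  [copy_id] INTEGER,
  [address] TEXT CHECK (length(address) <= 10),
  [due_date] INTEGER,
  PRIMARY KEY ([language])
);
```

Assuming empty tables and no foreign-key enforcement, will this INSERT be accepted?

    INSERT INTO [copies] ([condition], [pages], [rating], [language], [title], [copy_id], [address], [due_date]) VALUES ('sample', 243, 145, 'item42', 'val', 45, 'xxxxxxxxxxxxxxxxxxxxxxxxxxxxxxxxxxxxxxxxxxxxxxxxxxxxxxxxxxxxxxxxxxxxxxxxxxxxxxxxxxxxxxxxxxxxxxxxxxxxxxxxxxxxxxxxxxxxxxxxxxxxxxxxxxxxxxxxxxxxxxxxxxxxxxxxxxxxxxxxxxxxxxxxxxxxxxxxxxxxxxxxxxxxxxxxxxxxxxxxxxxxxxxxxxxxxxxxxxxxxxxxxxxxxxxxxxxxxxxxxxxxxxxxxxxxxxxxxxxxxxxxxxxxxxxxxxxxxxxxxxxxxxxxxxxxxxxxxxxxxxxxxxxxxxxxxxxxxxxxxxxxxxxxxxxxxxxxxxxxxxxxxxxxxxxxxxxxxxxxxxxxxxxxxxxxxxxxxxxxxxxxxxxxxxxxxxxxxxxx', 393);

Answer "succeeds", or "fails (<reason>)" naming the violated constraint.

fails (CHECK on address)

The value 'xxxxxxxxxxxxxxxxxxxxxxxxxxxxxxxxxxxxxxxxxxxxxxxxxxxxxxxxxxxxxxxxxxxxxxxxxxxxxxxxxxxxxxxxxxxxxxxxxxxxxxxxxxxxxxxxxxxxxxxxxxxxxxxxxxxxxxxxxxxxxxxxxxxxxxxxxxxxxxxxxxxxxxxxxxxxxxxxxxxxxxxxxxxxxxxxxxxxxxxxxxxxxxxxxxxxxxxxxxxxxxxxxxxxxxxxxxxxxxxxxxxxxxxxxxxxxxxxxxxxxxxxxxxxxxxxxxxxxxxxxxxxxxxxxxxxxxxxxxxxxxxxxxxxxxxxxxxxxxxxxxxxxxxxxxxxxxxxxxxxxxxxxxxxxxxxxxxxxxxxxxxxxxxxxxxxxxxxxxxxxxxxxxxxxxxxxxxxxxxx' for address violates CHECK (length(address) <= 10).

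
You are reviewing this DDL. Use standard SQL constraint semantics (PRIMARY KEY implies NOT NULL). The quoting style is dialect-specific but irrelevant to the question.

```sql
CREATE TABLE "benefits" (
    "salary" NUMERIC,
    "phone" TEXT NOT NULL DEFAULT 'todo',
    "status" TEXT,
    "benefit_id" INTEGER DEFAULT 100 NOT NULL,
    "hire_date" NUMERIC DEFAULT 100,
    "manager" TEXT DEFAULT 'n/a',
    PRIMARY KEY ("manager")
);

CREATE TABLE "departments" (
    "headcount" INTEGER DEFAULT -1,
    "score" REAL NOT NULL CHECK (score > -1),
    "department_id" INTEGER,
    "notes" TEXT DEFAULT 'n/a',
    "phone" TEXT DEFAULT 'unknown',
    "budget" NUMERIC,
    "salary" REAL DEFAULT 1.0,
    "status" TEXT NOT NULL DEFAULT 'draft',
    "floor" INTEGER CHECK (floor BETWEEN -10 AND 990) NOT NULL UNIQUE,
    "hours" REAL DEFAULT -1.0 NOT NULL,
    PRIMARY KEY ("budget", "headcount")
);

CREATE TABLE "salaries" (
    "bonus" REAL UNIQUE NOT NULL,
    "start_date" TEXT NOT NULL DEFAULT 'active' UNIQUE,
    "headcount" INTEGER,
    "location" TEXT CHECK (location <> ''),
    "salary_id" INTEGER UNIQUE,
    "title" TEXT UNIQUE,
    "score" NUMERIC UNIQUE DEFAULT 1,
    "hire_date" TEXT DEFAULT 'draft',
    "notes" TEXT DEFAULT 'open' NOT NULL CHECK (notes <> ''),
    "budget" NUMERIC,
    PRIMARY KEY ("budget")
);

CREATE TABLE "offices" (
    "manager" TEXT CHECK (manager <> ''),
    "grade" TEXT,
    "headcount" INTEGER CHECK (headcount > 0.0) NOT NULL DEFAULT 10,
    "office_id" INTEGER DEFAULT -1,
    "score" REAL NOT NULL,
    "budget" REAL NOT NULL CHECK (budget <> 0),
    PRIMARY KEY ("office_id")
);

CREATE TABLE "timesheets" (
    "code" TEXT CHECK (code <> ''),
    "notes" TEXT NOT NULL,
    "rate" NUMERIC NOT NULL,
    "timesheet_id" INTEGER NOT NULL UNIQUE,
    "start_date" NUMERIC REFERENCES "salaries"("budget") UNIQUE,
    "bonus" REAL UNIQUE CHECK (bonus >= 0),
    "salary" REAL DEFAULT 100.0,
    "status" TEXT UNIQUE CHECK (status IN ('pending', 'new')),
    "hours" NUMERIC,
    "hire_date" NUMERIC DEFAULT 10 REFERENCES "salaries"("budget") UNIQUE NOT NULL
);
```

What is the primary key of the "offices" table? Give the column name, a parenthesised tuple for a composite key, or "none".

office_id is declared PRIMARY KEY as a table-level PRIMARY KEY clause.

office_id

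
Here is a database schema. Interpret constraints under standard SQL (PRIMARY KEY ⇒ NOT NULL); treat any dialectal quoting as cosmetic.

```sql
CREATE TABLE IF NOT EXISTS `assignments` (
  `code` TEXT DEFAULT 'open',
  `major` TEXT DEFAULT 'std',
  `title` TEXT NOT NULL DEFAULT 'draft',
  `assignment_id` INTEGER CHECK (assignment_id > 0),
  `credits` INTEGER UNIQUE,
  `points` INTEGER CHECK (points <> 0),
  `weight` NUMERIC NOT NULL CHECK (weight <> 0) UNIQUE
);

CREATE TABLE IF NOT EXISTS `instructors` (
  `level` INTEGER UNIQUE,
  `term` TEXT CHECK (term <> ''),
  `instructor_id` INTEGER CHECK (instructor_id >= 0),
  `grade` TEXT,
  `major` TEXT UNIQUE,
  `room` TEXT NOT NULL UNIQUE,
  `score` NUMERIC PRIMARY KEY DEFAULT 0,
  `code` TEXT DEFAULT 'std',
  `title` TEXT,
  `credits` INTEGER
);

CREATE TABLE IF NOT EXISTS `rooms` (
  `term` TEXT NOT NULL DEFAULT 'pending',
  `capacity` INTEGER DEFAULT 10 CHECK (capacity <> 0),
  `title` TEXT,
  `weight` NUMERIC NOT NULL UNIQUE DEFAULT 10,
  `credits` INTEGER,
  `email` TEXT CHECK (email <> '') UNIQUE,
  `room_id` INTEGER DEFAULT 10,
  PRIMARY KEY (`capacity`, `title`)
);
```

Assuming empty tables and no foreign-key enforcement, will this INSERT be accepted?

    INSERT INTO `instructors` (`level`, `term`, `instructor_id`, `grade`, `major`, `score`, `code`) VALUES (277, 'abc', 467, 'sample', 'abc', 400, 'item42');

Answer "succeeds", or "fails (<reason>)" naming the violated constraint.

fails (NOT NULL on room)

room is omitted from the column list and has no DEFAULT, so it would receive NULL.
But room is declared NOT NULL.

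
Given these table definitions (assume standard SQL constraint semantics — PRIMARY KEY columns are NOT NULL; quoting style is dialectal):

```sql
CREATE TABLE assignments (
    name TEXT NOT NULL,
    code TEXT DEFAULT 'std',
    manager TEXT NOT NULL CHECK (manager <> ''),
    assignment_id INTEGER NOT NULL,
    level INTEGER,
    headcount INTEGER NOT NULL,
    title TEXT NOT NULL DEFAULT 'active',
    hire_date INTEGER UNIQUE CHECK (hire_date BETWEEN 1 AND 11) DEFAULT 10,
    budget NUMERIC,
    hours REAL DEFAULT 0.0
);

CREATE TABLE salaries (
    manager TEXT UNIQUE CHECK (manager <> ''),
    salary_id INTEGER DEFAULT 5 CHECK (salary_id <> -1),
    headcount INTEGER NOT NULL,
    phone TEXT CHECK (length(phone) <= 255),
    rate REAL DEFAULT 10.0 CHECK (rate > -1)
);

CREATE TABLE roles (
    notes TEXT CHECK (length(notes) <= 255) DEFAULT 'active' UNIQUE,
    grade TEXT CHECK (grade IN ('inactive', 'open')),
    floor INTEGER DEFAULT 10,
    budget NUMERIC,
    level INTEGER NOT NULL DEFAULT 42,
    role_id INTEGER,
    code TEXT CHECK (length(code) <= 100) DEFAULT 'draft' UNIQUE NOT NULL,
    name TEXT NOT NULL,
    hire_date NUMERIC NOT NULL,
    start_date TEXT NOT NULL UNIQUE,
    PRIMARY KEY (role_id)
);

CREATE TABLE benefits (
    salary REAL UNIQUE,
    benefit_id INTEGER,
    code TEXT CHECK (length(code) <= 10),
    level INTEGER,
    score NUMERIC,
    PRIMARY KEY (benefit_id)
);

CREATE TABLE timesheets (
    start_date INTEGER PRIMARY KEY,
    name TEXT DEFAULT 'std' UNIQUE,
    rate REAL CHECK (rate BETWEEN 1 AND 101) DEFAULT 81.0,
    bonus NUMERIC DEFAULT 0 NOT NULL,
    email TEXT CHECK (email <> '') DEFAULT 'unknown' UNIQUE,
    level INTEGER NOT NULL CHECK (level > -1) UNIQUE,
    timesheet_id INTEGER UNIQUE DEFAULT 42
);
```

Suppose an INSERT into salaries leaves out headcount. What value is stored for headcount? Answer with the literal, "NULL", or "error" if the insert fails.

error

headcount has no DEFAULT clause.
Omitting it would insert NULL, but it is declared NOT NULL, so the INSERT fails.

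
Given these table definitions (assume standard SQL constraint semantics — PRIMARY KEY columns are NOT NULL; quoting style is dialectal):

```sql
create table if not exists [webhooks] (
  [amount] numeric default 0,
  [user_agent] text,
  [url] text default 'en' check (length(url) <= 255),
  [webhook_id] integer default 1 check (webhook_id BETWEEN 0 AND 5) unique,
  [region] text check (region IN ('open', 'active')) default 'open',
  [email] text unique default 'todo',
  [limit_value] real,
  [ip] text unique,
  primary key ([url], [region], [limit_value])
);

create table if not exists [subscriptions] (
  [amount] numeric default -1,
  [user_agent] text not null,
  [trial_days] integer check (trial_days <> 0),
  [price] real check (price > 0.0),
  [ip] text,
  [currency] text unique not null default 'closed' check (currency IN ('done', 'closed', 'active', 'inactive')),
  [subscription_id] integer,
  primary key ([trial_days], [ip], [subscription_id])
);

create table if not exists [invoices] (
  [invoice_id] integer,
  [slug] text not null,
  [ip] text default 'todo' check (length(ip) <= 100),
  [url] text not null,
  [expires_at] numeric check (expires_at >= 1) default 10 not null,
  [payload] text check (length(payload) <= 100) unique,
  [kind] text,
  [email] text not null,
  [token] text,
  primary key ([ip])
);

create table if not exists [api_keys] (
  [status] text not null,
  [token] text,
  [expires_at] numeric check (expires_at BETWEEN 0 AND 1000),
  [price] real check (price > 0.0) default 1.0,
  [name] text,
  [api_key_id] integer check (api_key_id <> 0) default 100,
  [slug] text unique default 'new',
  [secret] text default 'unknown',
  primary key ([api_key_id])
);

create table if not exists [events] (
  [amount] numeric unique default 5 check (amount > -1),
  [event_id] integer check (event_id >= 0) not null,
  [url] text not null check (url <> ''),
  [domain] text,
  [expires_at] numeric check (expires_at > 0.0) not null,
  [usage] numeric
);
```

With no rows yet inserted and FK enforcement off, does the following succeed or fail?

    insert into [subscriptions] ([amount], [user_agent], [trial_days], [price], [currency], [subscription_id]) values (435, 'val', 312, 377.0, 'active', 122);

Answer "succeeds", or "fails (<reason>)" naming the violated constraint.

fails (NOT NULL on ip)

ip is omitted from the column list and has no DEFAULT, so it would receive NULL.
But ip is part of the PRIMARY KEY (implied NOT NULL).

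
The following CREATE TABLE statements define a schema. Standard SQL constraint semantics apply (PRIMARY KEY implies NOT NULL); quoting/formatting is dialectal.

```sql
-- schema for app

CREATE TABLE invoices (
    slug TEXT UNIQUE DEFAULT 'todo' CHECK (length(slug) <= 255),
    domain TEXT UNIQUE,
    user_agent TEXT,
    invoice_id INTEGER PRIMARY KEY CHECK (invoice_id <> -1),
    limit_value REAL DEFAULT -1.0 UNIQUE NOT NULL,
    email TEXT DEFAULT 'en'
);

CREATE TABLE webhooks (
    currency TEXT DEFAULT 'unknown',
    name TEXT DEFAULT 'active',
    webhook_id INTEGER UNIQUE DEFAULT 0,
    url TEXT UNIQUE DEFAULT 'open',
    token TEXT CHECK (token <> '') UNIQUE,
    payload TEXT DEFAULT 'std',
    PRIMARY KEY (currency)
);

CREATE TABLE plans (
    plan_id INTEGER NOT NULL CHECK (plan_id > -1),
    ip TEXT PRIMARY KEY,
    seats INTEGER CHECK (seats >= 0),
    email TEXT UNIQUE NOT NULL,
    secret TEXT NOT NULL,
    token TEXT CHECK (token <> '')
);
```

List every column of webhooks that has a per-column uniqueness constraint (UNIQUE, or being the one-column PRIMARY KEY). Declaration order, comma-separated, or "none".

currency, webhook_id, url, token

- currency: single-column PRIMARY KEY → unique.
- name: no UNIQUE or single-column PK constraint.
- webhook_id: declared UNIQUE → unique.
- url: declared UNIQUE → unique.
- token: declared UNIQUE → unique.
- payload: no UNIQUE or single-column PK constraint.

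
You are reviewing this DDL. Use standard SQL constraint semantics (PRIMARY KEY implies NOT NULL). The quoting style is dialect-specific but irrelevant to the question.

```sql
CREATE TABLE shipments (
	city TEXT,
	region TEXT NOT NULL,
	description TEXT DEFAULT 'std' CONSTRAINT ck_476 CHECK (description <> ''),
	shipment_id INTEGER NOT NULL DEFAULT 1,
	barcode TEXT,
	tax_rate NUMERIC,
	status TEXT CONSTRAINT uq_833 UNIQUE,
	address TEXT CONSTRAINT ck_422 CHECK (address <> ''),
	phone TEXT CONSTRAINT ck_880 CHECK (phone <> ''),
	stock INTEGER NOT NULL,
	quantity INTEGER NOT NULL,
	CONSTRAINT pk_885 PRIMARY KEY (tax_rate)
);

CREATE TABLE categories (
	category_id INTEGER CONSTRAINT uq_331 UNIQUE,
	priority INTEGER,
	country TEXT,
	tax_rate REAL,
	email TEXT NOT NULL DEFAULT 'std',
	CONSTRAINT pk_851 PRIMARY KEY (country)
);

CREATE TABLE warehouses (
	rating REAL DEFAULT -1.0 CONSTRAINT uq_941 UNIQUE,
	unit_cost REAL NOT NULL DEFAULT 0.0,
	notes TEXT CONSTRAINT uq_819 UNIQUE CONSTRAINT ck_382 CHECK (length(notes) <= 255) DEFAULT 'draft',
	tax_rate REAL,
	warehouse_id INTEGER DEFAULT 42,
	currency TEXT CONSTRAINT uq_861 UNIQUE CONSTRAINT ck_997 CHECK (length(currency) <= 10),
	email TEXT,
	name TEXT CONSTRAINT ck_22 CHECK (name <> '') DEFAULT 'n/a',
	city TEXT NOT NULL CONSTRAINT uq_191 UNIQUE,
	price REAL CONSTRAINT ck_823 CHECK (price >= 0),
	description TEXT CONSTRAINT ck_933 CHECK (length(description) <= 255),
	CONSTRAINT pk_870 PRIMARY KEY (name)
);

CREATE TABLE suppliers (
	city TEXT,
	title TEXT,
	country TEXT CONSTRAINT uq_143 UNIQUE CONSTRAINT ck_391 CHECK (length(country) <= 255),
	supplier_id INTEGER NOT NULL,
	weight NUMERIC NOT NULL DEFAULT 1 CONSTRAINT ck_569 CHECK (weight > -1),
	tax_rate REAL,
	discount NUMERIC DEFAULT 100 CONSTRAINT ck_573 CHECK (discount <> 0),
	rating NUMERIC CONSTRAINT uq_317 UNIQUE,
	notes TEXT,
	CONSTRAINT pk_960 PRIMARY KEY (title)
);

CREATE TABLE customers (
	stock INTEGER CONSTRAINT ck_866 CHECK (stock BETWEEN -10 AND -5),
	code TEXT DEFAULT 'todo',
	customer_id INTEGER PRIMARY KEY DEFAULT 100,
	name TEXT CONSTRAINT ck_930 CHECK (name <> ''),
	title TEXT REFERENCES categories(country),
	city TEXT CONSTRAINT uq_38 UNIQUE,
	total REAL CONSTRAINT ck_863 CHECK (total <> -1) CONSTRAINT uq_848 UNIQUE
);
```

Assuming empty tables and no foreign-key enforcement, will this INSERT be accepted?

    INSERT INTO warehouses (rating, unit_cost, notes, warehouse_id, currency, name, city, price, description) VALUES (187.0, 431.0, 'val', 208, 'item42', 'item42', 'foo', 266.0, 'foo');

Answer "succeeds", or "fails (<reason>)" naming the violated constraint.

NOT NULL columns: city is supplied; name is supplied; unit_cost is supplied.
CHECK constraints: 'val' satisfies (length(notes) <= 255); 'item42' satisfies (length(currency) <= 10); 'item42' satisfies (name <> ''); 266.0 satisfies (price >= 0); 'foo' satisfies (length(description) <= 255).
No constraint is violated.

succeeds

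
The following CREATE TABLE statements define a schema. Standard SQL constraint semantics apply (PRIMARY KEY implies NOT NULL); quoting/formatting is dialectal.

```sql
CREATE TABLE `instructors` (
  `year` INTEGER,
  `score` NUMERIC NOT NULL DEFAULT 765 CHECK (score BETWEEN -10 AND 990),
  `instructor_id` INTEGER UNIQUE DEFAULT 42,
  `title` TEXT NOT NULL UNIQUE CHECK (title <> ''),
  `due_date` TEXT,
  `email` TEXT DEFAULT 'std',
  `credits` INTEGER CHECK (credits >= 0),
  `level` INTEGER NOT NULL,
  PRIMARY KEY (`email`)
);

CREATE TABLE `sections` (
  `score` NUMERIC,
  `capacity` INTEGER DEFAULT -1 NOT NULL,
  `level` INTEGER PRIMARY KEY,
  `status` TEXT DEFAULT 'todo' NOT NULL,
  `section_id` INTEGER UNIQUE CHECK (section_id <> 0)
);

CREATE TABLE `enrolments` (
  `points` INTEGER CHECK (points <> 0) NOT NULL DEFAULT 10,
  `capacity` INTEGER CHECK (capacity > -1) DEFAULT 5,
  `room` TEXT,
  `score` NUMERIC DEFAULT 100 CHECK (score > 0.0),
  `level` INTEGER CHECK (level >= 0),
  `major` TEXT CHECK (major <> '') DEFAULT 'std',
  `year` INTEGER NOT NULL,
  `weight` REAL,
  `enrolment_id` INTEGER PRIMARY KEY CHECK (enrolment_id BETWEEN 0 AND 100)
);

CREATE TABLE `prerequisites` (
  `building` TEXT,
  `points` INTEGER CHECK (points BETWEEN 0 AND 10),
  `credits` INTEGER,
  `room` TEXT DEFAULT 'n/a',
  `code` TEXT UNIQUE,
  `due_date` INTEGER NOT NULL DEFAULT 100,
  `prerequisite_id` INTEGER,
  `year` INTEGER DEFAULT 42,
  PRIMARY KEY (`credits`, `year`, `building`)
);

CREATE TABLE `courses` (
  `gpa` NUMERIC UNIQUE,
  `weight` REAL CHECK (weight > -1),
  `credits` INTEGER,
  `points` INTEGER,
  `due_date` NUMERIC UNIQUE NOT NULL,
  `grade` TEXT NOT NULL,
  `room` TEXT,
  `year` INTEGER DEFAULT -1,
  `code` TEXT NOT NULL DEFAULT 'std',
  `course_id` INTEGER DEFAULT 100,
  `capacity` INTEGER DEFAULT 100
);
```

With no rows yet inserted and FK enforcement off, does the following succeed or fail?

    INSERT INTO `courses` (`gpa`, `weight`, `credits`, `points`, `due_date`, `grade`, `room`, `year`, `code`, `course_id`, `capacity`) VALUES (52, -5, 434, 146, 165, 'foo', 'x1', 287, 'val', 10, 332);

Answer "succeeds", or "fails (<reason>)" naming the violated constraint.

fails (CHECK on weight)

The value -5 for weight violates CHECK (weight > -1).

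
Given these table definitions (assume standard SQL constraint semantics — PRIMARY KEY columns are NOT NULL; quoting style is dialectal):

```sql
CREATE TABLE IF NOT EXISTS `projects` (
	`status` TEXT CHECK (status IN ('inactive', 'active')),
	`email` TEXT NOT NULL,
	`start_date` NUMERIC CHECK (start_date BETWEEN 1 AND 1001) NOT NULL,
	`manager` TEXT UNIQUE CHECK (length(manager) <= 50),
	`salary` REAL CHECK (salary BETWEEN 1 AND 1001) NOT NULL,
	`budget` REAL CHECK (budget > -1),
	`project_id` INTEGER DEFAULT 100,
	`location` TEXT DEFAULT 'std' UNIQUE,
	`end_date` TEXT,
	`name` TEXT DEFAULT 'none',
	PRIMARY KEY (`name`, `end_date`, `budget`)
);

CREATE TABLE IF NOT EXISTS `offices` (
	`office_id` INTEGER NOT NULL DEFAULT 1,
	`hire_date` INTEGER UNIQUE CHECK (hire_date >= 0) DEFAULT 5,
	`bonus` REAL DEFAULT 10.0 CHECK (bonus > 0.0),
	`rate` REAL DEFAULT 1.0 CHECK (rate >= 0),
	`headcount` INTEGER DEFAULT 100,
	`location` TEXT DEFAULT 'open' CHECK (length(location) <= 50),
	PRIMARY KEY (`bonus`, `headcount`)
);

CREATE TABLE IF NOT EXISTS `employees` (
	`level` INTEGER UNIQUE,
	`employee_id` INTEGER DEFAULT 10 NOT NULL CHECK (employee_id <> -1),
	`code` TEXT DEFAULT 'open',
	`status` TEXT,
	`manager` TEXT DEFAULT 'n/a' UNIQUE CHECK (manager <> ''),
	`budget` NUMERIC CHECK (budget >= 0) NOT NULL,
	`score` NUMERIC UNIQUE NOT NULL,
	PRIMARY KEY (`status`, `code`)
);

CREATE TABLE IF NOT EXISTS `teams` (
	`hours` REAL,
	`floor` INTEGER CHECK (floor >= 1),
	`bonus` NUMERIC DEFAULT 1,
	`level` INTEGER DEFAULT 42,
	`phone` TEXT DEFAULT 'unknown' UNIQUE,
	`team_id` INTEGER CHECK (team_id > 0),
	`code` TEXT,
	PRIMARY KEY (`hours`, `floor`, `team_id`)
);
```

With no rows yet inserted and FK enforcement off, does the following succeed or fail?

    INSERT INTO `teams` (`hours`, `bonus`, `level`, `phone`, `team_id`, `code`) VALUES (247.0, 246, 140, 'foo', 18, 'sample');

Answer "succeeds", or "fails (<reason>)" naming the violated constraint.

fails (NOT NULL on floor)

floor is omitted from the column list and has no DEFAULT, so it would receive NULL.
But floor is part of the PRIMARY KEY (implied NOT NULL).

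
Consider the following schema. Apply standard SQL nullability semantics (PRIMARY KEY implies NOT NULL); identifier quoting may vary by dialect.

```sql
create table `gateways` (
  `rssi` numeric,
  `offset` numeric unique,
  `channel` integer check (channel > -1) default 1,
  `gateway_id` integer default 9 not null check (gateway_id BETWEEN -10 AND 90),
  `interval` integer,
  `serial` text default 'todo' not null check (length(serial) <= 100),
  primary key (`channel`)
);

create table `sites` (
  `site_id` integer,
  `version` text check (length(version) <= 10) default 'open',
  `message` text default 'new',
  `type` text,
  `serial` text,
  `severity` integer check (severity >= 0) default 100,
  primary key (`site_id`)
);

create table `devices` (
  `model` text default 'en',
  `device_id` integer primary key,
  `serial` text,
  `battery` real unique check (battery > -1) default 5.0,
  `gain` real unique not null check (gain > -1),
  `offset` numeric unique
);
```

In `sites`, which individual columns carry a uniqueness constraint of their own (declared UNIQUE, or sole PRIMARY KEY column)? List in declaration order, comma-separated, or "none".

- site_id: single-column PRIMARY KEY → unique.
- version: no UNIQUE or single-column PK constraint.
- message: no UNIQUE or single-column PK constraint.
- type: no UNIQUE or single-column PK constraint.
- serial: no UNIQUE or single-column PK constraint.
- severity: no UNIQUE or single-column PK constraint.

site_id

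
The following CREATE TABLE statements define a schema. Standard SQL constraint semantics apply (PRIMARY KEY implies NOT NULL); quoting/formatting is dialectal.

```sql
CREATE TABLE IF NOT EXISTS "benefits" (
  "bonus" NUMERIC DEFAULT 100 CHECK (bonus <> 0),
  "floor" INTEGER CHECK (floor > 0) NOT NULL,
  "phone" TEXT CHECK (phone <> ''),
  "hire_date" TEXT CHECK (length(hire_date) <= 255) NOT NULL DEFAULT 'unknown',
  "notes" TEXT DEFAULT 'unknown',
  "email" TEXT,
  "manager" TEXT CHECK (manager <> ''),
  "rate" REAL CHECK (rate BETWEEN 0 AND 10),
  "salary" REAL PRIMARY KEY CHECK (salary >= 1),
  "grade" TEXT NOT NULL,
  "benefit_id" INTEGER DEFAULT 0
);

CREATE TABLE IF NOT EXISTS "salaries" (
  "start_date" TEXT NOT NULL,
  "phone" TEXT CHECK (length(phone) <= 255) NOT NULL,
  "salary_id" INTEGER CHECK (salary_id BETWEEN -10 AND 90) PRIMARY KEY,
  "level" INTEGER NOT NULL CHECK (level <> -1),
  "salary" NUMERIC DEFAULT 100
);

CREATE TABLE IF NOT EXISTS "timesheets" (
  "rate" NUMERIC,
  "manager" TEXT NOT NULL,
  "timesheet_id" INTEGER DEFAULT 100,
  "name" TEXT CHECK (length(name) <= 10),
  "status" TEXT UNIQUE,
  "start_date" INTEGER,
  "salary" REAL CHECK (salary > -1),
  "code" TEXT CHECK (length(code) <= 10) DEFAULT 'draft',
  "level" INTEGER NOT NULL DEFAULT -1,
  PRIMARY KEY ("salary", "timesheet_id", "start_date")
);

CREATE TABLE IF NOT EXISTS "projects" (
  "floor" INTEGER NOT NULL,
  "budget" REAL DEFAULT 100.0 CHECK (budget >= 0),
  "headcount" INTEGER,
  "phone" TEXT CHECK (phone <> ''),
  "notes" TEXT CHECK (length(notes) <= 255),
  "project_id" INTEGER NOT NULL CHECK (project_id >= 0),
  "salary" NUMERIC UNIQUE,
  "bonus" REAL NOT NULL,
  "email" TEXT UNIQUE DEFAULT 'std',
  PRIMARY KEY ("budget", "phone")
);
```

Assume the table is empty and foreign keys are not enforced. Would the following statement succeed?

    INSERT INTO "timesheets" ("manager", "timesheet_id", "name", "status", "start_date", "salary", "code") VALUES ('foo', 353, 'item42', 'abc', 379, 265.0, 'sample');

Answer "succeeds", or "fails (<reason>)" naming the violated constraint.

succeeds

NOT NULL columns: level defaults to -1; manager is supplied; salary is supplied; start_date is supplied; timesheet_id is supplied.
CHECK constraints: 'item42' satisfies (length(name) <= 10); 265.0 satisfies (salary > -1); 'sample' satisfies (length(code) <= 10).
No constraint is violated.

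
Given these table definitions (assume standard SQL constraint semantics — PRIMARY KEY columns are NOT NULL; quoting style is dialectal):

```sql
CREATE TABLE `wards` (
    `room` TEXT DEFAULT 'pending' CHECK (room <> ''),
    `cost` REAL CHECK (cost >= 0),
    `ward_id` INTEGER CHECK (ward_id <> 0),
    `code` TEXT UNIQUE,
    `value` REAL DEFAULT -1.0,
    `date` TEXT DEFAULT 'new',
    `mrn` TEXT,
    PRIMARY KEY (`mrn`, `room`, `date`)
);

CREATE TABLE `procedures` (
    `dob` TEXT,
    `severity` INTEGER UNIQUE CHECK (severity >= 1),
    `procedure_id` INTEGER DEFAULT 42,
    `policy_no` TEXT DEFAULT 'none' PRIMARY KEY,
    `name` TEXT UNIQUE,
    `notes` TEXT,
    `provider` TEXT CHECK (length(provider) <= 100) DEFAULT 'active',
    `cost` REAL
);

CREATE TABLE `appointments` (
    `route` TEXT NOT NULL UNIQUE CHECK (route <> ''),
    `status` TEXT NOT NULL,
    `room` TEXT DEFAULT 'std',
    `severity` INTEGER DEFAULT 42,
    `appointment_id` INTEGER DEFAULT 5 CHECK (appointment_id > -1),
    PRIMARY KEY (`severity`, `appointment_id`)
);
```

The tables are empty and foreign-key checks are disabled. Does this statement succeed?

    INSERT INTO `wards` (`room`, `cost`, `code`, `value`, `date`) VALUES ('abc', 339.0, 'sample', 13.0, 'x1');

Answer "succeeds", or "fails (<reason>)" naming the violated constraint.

mrn is omitted from the column list and has no DEFAULT, so it would receive NULL.
But mrn is part of the PRIMARY KEY (implied NOT NULL).

fails (NOT NULL on mrn)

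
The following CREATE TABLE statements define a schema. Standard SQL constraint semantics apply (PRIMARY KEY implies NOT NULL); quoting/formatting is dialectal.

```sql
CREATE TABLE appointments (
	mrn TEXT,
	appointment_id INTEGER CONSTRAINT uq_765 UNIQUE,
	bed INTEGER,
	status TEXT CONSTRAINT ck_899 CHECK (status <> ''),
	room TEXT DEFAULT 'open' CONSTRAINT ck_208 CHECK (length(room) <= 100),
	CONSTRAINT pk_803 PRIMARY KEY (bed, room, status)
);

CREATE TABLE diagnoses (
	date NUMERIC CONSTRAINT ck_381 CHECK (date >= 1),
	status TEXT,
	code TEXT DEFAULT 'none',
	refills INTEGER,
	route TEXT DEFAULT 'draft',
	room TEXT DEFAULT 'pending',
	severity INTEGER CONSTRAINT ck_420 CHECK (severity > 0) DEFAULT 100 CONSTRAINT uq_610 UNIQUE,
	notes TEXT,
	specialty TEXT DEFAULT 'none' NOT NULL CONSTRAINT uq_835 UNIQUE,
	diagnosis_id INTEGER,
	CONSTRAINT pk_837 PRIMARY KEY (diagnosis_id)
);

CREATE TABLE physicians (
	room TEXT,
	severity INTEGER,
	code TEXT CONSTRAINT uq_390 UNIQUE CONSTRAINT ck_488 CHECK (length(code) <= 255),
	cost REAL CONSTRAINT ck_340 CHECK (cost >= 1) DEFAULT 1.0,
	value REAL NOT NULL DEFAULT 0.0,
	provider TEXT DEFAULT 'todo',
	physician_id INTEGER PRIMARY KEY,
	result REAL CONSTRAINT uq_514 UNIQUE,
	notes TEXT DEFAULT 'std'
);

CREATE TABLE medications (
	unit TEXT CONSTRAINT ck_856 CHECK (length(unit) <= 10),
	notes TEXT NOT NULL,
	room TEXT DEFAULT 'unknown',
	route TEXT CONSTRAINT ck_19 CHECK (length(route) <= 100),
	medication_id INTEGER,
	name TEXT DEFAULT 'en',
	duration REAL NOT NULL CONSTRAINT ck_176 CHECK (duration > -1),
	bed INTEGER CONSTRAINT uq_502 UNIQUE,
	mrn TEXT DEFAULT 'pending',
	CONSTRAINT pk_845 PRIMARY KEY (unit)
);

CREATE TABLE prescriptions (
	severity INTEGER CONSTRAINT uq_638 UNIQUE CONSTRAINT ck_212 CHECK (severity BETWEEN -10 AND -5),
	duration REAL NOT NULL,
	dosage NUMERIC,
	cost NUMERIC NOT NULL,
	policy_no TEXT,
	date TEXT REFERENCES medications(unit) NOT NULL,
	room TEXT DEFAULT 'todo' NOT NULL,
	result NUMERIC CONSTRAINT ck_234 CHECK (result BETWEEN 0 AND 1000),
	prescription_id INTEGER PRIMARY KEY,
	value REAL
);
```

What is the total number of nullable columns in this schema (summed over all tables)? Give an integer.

appointments: 2 nullable (mrn, appointment_id — PK (bed, room, status) and explicit NOT NULL columns excluded).
diagnoses: 8 nullable (date, status, code, refills, route, room, severity, notes — PK (diagnosis_id) and explicit NOT NULL columns excluded).
physicians: 7 nullable (room, severity, code, cost, provider, result, notes — PK (physician_id) and explicit NOT NULL columns excluded).
medications: 6 nullable (room, route, medication_id, name, bed, mrn — PK (unit) and explicit NOT NULL columns excluded).
prescriptions: 5 nullable (severity, dosage, policy_no, result, value — PK (prescription_id) and explicit NOT NULL columns excluded).
Total: 2 + 8 + 7 + 6 + 5 = 28.

28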